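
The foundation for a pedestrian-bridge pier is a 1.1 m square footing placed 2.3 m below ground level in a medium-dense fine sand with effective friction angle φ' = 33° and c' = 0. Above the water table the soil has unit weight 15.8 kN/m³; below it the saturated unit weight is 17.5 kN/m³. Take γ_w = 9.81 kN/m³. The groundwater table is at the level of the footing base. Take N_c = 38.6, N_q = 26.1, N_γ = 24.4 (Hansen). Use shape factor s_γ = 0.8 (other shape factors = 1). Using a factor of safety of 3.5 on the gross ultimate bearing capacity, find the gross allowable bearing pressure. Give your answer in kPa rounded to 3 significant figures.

q_all ≈ 295 kPa

Effective surcharge at the founding depth q = γ·D_f = 15.8 × 2.3 = 36.34 kPa.
The water table coincides with the base, so in the self-weight term γ → γ' = 7.69 kN/m³.
q_ult = q·N_q + 0.5·γ·B·N_γ·s_γ
     = 36.34 × 26.1 + 0.5 × 7.69 × 1.1 × 24.4 × 0.8
     = 948.47 + 82.56 = 1031 kPa.
q_all = 1031 / 3.5 = 294.58 kPa.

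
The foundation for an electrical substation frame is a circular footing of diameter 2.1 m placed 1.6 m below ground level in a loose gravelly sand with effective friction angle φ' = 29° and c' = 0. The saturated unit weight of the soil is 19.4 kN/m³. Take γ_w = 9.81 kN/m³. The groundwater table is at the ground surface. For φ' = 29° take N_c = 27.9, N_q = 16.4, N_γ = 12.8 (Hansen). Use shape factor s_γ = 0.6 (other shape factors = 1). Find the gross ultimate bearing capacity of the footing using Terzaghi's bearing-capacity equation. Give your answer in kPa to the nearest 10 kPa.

q_ult ≈ 330 kPa

Water table at ground surface, so effective unit weight γ' = 19.4 − 9.81 = 9.59 kN/m³ is used throughout; overburden q = 9.59 × 1.6 = 15.344 kPa; the same γ' applies in the ½γBN_γ term.
Surcharge term q·N_q = 15.344 × 16.4 = 251.64 kPa; self-weight term 0.5·γ·B·N_γ·s_γ = 0.5 × 9.59 × 2.1 × 12.8 × 0.6 = 77.334 kPa.
q_ult = 251.64 + 77.334 = 328.98 kPa.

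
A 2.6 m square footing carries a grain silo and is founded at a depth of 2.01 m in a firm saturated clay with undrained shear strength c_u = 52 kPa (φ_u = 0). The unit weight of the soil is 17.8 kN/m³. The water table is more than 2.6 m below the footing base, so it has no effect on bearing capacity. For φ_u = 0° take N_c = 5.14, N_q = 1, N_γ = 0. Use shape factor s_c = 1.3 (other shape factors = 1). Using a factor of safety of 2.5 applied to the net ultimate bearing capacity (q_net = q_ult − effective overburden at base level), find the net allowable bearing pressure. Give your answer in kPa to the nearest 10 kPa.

q_all(net) ≈ 140 kPa

Effective surcharge at the founding depth q = γ·D_f = 17.8 × 2.01 = 35.778 kPa.
q_ult = c·N_c·s_c + q·N_q
     = 52 × 5.14 × 1.3 + 35.778 × 1
     = 347.46 + 35.778 = 383.24 kPa.
Net ultimate: q_net = 383.24 − 35.778 = 347.46 kPa.
q_all(net) = 347.46 / 2.5 = 138.99 kPa.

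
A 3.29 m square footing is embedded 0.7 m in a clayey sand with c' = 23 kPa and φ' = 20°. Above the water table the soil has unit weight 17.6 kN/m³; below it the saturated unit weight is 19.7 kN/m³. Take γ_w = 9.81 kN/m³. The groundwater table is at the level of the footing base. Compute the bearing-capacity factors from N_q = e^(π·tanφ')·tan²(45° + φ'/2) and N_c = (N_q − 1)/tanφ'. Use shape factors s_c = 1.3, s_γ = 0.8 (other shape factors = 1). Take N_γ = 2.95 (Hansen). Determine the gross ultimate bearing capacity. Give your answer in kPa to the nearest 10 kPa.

tan20° = 0.364, so N_q = e^(π×0.364)·tan²(55°) = 3.138 × 2.04 = 6.4.
N_c = (6.4 − 1)/tan20° = 14.83.
Overburden at base level: q = 17.6 × 0.7 = 12.32 kPa.
Below the base the soil is submerged, so the ½γBN_γ term uses γ' = 19.7 − 9.81 = 9.89 kN/m³.
Cohesion term c·N_c·s_c = 23 × 14.835 × 1.3 = 443.56 kPa; surcharge term q·N_q = 12.32 × 6.3994 = 78.841 kPa; self-weight term 0.5·γ·B·N_γ·s_γ = 0.5 × 9.89 × 3.29 × 2.95 × 0.8 = 38.395 kPa.
q_ult = 443.56 + 78.841 + 38.395 = 560.79 kPa.

q_ult ≈ 560 kPa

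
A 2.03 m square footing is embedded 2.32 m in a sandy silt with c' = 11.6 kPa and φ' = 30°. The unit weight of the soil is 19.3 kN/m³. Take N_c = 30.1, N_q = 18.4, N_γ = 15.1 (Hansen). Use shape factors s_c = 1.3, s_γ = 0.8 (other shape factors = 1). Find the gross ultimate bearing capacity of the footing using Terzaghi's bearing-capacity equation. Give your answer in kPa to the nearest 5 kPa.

q = γ·D_f = 19.3 × 2.32 = 44.776 kPa.
c·N_c·s_c = 11.6 × 30.1 × 1.3 = 453.91 kPa
q·N_q = 44.776 × 18.4 = 823.88 kPa
0.5·γ·B·N_γ·s_γ = 0.5 × 19.3 × 2.03 × 15.1 × 0.8 = 236.64 kPa
q_ult = 453.91 + 823.88 + 236.64 = 1514.4 kPa.

q_ult ≈ 1515 kPa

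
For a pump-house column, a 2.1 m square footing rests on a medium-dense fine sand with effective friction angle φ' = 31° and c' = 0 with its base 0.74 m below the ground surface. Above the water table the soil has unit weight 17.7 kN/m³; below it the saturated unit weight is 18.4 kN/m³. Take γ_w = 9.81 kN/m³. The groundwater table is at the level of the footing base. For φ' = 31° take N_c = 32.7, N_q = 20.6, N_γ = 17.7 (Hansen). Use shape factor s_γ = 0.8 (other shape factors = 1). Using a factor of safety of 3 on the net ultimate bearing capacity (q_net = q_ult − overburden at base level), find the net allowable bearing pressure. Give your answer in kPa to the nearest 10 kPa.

q = γ·D_f = 17.7 × 0.74 = 13.098 kPa.
For the ½γBN_γ term take γ' = 18.4 − 9.81 = 8.59 kN/m³ (soil below base is submerged).
q·N_q = 13.098 × 20.6 = 269.82 kPa
0.5·γ·B·N_γ·s_γ = 0.5 × 8.59 × 2.1 × 17.7 × 0.8 = 127.72 kPa
q_ult = 269.82 + 127.72 = 397.53 kPa.
q_net = 397.53 − 13.098 = 384.44 kPa.
q_all(net) = 384.44 / 3 = 128.15 kPa.

q_all(net) ≈ 130 kPa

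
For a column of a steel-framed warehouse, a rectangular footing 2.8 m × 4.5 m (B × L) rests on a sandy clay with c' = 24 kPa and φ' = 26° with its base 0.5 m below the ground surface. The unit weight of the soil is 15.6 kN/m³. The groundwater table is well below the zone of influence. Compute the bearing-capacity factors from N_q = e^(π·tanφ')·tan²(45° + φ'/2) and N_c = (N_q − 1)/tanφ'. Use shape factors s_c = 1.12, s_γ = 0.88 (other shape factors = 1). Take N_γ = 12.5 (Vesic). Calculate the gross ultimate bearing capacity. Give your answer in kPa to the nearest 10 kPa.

q_ult ≈ 930 kPa

tan26° = 0.4877, so N_q = e^(π×0.4877)·tan²(58°) = 4.629 × 2.561 = 11.85.
N_c = (11.85 − 1)/tan26° = 22.25.
q = γ·D_f = 15.6 × 0.5 = 7.8 kPa.
c·N_c·s_c = 24 × 22.254 × 1.12 = 598.2 kPa
q·N_q = 7.8 × 11.854 = 92.463 kPa
0.5·γ·B·N_γ·s_γ = 0.5 × 15.6 × 2.8 × 12.5 × 0.88 = 240.24 kPa
q_ult = 598.2 + 92.463 + 240.24 = 930.9 kPa.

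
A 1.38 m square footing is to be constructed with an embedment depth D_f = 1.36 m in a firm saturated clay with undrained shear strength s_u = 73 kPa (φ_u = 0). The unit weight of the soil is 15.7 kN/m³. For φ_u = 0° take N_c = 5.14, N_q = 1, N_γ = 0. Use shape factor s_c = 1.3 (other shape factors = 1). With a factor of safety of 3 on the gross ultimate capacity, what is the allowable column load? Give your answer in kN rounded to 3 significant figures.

P_all ≈ 323 kN

q = γ·D_f = 15.7 × 1.36 = 21.352 kPa.
c·N_c·s_c = 73 × 5.14 × 1.3 = 487.79 kPa
q·N_q = 21.352 × 1 = 21.352 kPa
q_ult = 487.79 + 21.352 = 509.14 kPa.
Gross allowable pressure q_all = 509.14 / 3 = 169.71 kPa.
Footing area = 1.9044 m², so allowable column load = 169.71 × 1.9044 = 323.2 kN.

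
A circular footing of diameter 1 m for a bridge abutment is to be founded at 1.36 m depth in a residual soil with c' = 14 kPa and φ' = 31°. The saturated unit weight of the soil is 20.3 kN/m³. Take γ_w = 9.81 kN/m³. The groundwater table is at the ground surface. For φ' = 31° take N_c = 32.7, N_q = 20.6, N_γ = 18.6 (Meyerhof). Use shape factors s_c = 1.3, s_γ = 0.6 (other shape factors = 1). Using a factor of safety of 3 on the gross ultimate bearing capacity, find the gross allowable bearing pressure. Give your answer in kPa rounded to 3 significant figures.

γ' = 20.3 − 9.81 = 10.49 kN/m³ (submerged throughout). q = 10.49 × 1.36 = 14.266 kPa; the same γ' applies in the ½γBN_γ term.
c·N_c·s_c = 14 × 32.7 × 1.3 = 595.14 kPa
q·N_q = 14.266 × 20.6 = 293.89 kPa
0.5·γ·B·N_γ·s_γ = 0.5 × 10.49 × 1 × 18.6 × 0.6 = 58.534 kPa
q_ult = 595.14 + 293.89 + 58.534 = 947.56 kPa.
q_all = 947.56 / 3 = 315.85 kPa.

q_all ≈ 316 kPa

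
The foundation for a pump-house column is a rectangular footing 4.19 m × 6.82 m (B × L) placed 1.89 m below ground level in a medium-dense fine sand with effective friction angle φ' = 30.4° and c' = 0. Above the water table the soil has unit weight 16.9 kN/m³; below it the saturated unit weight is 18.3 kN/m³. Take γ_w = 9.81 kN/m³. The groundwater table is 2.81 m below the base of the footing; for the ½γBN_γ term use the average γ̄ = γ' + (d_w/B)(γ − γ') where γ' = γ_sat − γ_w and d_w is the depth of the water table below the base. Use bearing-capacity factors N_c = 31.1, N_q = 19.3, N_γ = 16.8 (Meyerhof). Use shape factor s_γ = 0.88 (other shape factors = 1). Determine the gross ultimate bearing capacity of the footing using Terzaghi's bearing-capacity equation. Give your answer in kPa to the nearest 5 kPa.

Effective surcharge at the founding depth q = γ·D_f = 16.9 × 1.89 = 31.941 kPa.
With d_w = 2.81 m < B, γ̄ = 8.49 + (2.81/4.19) × (16.9 − 8.49) = 14.13 kN/m³.
q_ult = q·N_q + 0.5·γ·B·N_γ·s_γ
     = 31.941 × 19.3 + 0.5 × 14.13 × 4.19 × 16.8 × 0.88
     = 616.46 + 437.64 = 1054.1 kPa.

q_ult ≈ 1055 kPa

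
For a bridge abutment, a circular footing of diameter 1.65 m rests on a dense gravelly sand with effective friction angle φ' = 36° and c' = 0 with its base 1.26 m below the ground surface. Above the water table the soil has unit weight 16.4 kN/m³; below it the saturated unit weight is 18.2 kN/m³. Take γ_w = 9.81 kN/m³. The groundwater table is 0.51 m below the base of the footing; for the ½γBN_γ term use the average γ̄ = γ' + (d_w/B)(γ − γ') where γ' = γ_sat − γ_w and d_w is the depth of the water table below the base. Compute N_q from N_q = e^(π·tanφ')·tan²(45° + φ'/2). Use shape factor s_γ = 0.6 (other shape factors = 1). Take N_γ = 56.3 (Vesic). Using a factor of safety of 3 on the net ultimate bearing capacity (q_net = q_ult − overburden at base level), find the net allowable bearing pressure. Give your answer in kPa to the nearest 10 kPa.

q_all(net) ≈ 350 kPa

N_q = e^(π·tan36°)·tan²(63°) = 37.75.
Overburden at base level: q = 16.4 × 1.26 = 20.664 kPa.
The water table is 0.51 m below the base (< B = 1.65 m), so the ½γBN_γ term uses γ̄ = γ' + (d_w/B)(γ − γ') = 8.39 + (0.51/1.65)(16.4 − 8.39) = 10.866 kN/m³.
Surcharge term q·N_q = 20.664 × 37.752 = 780.12 kPa; self-weight term 0.5·γ·B·N_γ·s_γ = 0.5 × 10.866 × 1.65 × 56.3 × 0.6 = 302.81 kPa.
q_ult = 780.12 + 302.81 = 1082.9 kPa.
q_net = 1082.9 − 20.664 = 1062.3 kPa.
q_all(net) = 1062.3 / 3 = 354.09 kPa.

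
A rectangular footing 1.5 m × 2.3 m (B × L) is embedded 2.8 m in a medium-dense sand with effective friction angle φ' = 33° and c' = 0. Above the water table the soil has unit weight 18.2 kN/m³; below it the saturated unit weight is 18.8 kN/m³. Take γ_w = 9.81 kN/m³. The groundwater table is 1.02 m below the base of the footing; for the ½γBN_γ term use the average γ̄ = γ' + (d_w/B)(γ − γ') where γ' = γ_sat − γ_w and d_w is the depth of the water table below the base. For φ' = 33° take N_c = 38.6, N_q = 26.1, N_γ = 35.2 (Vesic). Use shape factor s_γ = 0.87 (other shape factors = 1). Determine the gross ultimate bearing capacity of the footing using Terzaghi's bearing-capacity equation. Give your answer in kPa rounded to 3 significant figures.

q_ult ≈ 1680 kPa

Overburden at base level: q = 18.2 × 2.8 = 50.96 kPa.
The water table is 1.02 m below the base (< B = 1.5 m), so the ½γBN_γ term uses γ̄ = γ' + (d_w/B)(γ − γ') = 8.99 + (1.02/1.5)(18.2 − 8.99) = 15.253 kN/m³.
Surcharge term q·N_q = 50.96 × 26.1 = 1330.1 kPa; self-weight term 0.5·γ·B·N_γ·s_γ = 0.5 × 15.253 × 1.5 × 35.2 × 0.87 = 350.33 kPa.
q_ult = 1330.1 + 350.33 = 1680.4 kPa.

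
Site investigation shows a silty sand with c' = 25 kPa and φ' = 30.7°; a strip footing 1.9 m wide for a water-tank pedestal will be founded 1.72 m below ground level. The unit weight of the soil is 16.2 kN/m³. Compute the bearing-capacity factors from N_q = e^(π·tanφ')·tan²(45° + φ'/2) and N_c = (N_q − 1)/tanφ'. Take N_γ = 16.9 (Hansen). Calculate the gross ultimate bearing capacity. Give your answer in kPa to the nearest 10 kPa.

tan30.7° = 0.5938, so N_q = e^(π×0.5938)·tan²(60.35°) = 6.458 × 3.086 = 19.93.
N_c = (19.93 − 1)/tan30.7° = 31.88.
Effective surcharge at the founding depth q = γ·D_f = 16.2 × 1.72 = 27.864 kPa.
q_ult = c·N_c + q·N_q + 0.5·γ·B·N_γ
     = 25 × 31.883 + 27.864 × 19.931 + 0.5 × 16.2 × 1.9 × 16.9
     = 797.08 + 555.35 + 260.09 = 1612.5 kPa.

q_ult ≈ 1610 kPa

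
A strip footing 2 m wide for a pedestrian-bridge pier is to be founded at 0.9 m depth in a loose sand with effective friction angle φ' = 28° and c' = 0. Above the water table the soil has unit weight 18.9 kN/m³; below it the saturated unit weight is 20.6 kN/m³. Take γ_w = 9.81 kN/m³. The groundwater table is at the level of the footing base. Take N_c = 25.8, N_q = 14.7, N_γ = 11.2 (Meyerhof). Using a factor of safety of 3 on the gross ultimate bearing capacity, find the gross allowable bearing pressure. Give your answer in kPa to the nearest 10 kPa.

q_all ≈ 120 kPa

Overburden at base level: q = 18.9 × 0.9 = 17.01 kPa.
Below the base the soil is submerged, so the ½γBN_γ term uses γ' = 20.6 − 9.81 = 10.79 kN/m³.
Surcharge term q·N_q = 17.01 × 14.7 = 250.05 kPa; self-weight term 0.5·γ·B·N_γ = 0.5 × 10.79 × 2 × 11.2 = 120.85 kPa.
q_ult = 250.05 + 120.85 = 370.89 kPa.
q_all = 370.89 / 3 = 123.63 kPa.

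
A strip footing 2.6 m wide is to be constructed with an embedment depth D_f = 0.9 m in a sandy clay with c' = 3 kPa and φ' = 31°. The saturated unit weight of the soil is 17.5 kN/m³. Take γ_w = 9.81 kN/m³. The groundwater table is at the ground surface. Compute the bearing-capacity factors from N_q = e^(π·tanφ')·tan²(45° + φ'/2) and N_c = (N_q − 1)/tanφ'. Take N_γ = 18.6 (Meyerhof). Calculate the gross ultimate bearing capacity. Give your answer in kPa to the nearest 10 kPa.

tan31° = 0.6009, so N_q = e^(π×0.6009)·tan²(60.5°) = 6.604 × 3.124 = 20.63.
N_c = (20.63 − 1)/tan31° = 32.67.
Water table at ground surface, so effective unit weight γ' = 17.5 − 9.81 = 7.69 kN/m³ is used throughout; overburden q = 7.69 × 0.9 = 6.921 kPa; the same γ' applies in the ½γBN_γ term.
Cohesion term c·N_c = 3 × 32.671 = 98.013 kPa; surcharge term q·N_q = 6.921 × 20.631 = 142.79 kPa; self-weight term 0.5·γ·B·N_γ = 0.5 × 7.69 × 2.6 × 18.6 = 185.94 kPa.
q_ult = 98.013 + 142.79 + 185.94 = 426.74 kPa.

q_ult ≈ 430 kPa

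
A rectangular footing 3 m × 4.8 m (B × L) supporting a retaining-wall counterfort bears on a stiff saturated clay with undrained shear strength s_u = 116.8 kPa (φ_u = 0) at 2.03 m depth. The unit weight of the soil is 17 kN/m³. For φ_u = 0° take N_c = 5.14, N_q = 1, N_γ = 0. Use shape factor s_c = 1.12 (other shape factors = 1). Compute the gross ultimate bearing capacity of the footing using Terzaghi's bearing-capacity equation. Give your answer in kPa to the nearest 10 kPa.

Effective surcharge at the founding depth q = γ·D_f = 17 × 2.03 = 34.51 kPa.
q_ult = c·N_c·s_c + q·N_q
     = 116.8 × 5.14 × 1.12 + 34.51 × 1
     = 672.39 + 34.51 = 706.9 kPa.

q_ult ≈ 710 kPa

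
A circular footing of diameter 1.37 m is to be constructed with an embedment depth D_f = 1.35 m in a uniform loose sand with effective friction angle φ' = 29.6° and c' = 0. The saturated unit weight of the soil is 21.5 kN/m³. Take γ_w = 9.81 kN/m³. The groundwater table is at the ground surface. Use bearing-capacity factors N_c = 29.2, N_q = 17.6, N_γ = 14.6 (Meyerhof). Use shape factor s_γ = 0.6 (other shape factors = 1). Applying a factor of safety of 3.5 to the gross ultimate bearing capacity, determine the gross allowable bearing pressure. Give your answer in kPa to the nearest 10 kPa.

q_all ≈ 100 kPa

γ' = 21.5 − 9.81 = 11.69 kN/m³ (submerged throughout). q = 11.69 × 1.35 = 15.782 kPa; the same γ' applies in the ½γBN_γ term.
q·N_q = 15.782 × 17.6 = 277.75 kPa
0.5·γ·B·N_γ·s_γ = 0.5 × 11.69 × 1.37 × 14.6 × 0.6 = 70.147 kPa
q_ult = 277.75 + 70.147 = 347.9 kPa.
q_all = q_ult / FS = 347.9 / 3.5 = 99.4 kPa.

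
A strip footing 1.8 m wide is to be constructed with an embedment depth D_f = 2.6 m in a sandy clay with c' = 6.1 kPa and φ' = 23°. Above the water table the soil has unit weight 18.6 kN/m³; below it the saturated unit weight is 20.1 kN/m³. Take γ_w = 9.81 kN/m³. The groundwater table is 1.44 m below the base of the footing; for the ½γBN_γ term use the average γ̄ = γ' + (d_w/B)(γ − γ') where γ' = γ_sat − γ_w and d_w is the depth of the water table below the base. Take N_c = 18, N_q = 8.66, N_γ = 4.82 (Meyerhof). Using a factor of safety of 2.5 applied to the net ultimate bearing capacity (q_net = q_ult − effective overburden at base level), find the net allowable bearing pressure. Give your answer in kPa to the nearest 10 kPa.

q = γ·D_f = 18.6 × 2.6 = 48.36 kPa.
γ' = 10.29 kN/m³; averaging over the depth B below the base, γ̄ = γ' + (d_w/B)(γ − γ') = 16.938 kN/m³.
c·N_c = 6.1 × 18 = 109.8 kPa
q·N_q = 48.36 × 8.66 = 418.8 kPa
0.5·γ·B·N_γ = 0.5 × 16.938 × 1.8 × 4.82 = 73.477 kPa
q_ult = 109.8 + 418.8 + 73.477 = 602.07 kPa.
Net ultimate: q_net = 602.07 − 48.36 = 553.71 kPa.
q_all(net) = 553.71 / 2.5 = 221.49 kPa.

q_all(net) ≈ 220 kPa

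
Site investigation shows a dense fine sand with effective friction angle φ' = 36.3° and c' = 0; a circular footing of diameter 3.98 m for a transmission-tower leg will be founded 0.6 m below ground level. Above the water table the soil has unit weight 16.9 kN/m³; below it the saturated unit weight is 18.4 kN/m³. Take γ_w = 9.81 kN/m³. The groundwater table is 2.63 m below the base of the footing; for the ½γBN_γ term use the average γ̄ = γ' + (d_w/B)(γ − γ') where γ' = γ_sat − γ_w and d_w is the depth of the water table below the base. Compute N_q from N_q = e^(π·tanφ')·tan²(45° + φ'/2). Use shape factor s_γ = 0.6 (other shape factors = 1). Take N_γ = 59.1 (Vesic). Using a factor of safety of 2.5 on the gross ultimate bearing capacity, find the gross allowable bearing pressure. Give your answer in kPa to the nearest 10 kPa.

q_all ≈ 560 kPa

N_q = e^(π·tan36.3°)·tan²(63.15°) = 39.22.
Effective surcharge at the founding depth q = γ·D_f = 16.9 × 0.6 = 10.14 kPa.
With d_w = 2.63 m < B, γ̄ = 8.59 + (2.63/3.98) × (16.9 − 8.59) = 14.081 kN/m³.
q_ult = q·N_q + 0.5·γ·B·N_γ·s_γ
     = 10.14 × 39.222 + 0.5 × 14.081 × 3.98 × 59.1 × 0.6
     = 397.72 + 993.65 = 1391.4 kPa.
q_all = 1391.4 / 2.5 = 556.55 kPa.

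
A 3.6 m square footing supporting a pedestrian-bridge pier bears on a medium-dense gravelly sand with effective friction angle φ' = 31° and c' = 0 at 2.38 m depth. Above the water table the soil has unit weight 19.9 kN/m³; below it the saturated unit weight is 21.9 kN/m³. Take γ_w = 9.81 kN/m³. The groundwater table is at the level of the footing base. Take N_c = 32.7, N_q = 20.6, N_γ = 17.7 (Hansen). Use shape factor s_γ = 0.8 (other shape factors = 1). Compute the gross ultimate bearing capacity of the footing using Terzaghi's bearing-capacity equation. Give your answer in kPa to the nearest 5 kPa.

q_ult ≈ 1285 kPa

q = γ·D_f = 19.9 × 2.38 = 47.362 kPa.
For the ½γBN_γ term take γ' = 21.9 − 9.81 = 12.09 kN/m³ (soil below base is submerged).
q·N_q = 47.362 × 20.6 = 975.66 kPa
0.5·γ·B·N_γ·s_γ = 0.5 × 12.09 × 3.6 × 17.7 × 0.8 = 308.15 kPa
q_ult = 975.66 + 308.15 = 1283.8 kPa.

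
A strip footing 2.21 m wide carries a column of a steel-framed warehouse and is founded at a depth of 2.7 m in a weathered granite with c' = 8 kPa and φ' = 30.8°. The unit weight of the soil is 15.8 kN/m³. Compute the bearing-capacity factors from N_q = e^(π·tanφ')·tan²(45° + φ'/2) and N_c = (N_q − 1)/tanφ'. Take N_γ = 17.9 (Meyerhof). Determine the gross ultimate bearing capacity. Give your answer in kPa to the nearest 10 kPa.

tan30.8° = 0.5961, so N_q = e^(π×0.5961)·tan²(60.4°) = 6.506 × 3.099 = 20.16.
N_c = (20.16 − 1)/tan30.8° = 32.14.
q = γ·D_f = 15.8 × 2.7 = 42.66 kPa.
c·N_c = 8 × 32.143 = 257.14 kPa
q·N_q = 42.66 × 20.161 = 860.07 kPa
0.5·γ·B·N_γ = 0.5 × 15.8 × 2.21 × 17.9 = 312.52 kPa
q_ult = 257.14 + 860.07 + 312.52 = 1429.7 kPa.

q_ult ≈ 1430 kPa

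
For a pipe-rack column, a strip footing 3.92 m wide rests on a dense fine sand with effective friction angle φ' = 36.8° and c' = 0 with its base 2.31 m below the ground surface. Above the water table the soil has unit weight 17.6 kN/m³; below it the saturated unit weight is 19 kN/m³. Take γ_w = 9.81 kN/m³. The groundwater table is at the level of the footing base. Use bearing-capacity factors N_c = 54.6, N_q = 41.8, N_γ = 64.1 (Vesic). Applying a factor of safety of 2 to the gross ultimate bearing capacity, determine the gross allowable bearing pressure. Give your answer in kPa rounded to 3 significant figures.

q_all ≈ 1430 kPa

Effective surcharge at the founding depth q = γ·D_f = 17.6 × 2.31 = 40.656 kPa.
The water table coincides with the base, so in the self-weight term γ → γ' = 9.19 kN/m³.
q_ult = q·N_q + 0.5·γ·B·N_γ
     = 40.656 × 41.8 + 0.5 × 9.19 × 3.92 × 64.1
     = 1699.4 + 1154.6 = 2854 kPa.
q_all = q_ult / FS = 2854 / 2 = 1427 kPa.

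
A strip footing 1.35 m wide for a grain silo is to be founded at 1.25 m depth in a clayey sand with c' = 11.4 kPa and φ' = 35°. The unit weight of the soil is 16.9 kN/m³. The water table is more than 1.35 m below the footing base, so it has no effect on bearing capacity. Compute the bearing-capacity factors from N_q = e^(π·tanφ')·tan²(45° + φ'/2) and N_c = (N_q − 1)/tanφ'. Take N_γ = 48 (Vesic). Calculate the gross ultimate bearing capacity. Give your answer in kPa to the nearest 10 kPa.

tan35° = 0.7002, so N_q = e^(π×0.7002)·tan²(62.5°) = 9.023 × 3.69 = 33.3.
N_c = (33.3 − 1)/tan35° = 46.12.
Overburden at base level: q = 16.9 × 1.25 = 21.125 kPa.
Cohesion term c·N_c = 11.4 × 46.124 = 525.81 kPa; surcharge term q·N_q = 21.125 × 33.296 = 703.38 kPa; self-weight term 0.5·γ·B·N_γ = 0.5 × 16.9 × 1.35 × 48 = 547.56 kPa.
q_ult = 525.81 + 703.38 + 547.56 = 1776.7 kPa.

q_ult ≈ 1780 kPa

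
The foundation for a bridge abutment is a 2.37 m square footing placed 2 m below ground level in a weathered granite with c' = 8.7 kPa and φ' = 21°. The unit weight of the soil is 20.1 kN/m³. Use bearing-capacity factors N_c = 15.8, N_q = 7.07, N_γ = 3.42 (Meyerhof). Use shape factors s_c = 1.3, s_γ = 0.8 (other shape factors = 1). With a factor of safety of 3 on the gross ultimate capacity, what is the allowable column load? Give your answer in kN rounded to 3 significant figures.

q = γ·D_f = 20.1 × 2 = 40.2 kPa.
c·N_c·s_c = 8.7 × 15.8 × 1.3 = 178.7 kPa
q·N_q = 40.2 × 7.07 = 284.21 kPa
0.5·γ·B·N_γ·s_γ = 0.5 × 20.1 × 2.37 × 3.42 × 0.8 = 65.167 kPa
q_ult = 178.7 + 284.21 + 65.167 = 528.08 kPa.
Gross allowable pressure q_all = 528.08 / 3 = 176.03 kPa.
Footing area = 5.6169 m², so allowable column load = 176.03 × 5.6169 = 988.72 kN.

P_all ≈ 989 kN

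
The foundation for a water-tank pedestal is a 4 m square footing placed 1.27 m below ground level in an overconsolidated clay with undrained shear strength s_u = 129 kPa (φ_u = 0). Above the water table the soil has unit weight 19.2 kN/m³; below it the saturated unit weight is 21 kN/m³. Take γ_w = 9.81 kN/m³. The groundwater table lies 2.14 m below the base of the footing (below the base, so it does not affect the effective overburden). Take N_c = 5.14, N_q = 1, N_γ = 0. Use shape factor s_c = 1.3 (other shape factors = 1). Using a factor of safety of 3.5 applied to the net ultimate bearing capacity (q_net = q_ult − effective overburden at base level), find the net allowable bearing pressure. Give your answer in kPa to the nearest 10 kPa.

Overburden at base level: q = 19.2 × 1.27 = 24.384 kPa.
Cohesion term c·N_c·s_c = 129 × 5.14 × 1.3 = 861.98 kPa; surcharge term q·N_q = 24.384 × 1 = 24.384 kPa.
q_ult = 861.98 + 24.384 = 886.36 kPa.
Net ultimate: q_net = 886.36 − 24.384 = 861.98 kPa.
q_all(net) = 861.98 / 3.5 = 246.28 kPa.

q_all(net) ≈ 250 kPa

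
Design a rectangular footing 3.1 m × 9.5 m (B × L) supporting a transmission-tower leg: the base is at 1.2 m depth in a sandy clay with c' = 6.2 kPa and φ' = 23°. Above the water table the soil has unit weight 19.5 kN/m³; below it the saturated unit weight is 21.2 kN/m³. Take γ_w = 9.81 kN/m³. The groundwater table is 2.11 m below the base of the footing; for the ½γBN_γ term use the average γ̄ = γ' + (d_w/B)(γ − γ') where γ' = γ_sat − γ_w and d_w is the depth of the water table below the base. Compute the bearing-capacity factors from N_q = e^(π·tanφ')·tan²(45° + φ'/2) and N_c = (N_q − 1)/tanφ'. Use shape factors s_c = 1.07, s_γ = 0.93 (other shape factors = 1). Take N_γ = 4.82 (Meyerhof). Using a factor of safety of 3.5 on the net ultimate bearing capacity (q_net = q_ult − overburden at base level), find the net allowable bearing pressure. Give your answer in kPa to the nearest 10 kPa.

N_q = e^(π·tan23°)·tan²(56.5°) = 8.66; N_c = (N_q − 1)/tanφ' = 18.05.
q = γ·D_f = 19.5 × 1.2 = 23.4 kPa.
γ' = 11.39 kN/m³; averaging over the depth B below the base, γ̄ = γ' + (d_w/B)(γ − γ') = 16.91 kN/m³.
c·N_c·s_c = 6.2 × 18.049 × 1.07 = 119.73 kPa
q·N_q = 23.4 × 8.6612 = 202.67 kPa
0.5·γ·B·N_γ·s_γ = 0.5 × 16.91 × 3.1 × 4.82 × 0.93 = 117.49 kPa
q_ult = 119.73 + 202.67 + 117.49 = 439.9 kPa.
q_net = 439.9 − 23.4 = 416.5 kPa.
q_all(net) = 416.5 / 3.5 = 119 kPa.

q_all(net) ≈ 120 kPa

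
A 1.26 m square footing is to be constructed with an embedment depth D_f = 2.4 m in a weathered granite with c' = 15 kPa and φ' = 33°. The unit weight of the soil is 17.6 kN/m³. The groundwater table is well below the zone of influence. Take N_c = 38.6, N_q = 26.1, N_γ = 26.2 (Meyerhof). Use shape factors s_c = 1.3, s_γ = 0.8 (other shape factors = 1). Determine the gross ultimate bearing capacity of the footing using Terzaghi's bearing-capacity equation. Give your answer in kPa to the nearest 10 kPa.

Overburden at base level: q = 17.6 × 2.4 = 42.24 kPa.
Cohesion term c·N_c·s_c = 15 × 38.6 × 1.3 = 752.7 kPa; surcharge term q·N_q = 42.24 × 26.1 = 1102.5 kPa; self-weight term 0.5·γ·B·N_γ·s_γ = 0.5 × 17.6 × 1.26 × 26.2 × 0.8 = 232.4 kPa.
q_ult = 752.7 + 1102.5 + 232.4 = 2087.6 kPa.

q_ult ≈ 2090 kPa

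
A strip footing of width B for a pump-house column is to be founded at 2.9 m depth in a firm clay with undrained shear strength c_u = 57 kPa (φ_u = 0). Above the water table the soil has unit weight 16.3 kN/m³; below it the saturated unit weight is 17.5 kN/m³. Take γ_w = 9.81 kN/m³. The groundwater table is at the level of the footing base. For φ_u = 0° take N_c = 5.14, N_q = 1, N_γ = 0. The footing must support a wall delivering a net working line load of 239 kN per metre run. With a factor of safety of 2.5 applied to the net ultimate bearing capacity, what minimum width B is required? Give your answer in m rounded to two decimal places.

B = 2.04 m

Effective surcharge at the founding depth q = γ·D_f = 16.3 × 2.9 = 47.27 kPa.
q_ult = c·N_c + q·N_q
     = 57 × 5.14 + 47.27 × 1
     = 292.98 + 47.27 = 340.25 kPa.
For φ = 0 the ½γBN_γ term vanishes, so q_ult is independent of B. q_net = 340.25 − 47.27 = 292.98 kPa; q_all(net) = 292.98/2.5 = 117.19 kPa.
Required width B = w / q_all(net) = 239 / 117.19 = 2.039 m.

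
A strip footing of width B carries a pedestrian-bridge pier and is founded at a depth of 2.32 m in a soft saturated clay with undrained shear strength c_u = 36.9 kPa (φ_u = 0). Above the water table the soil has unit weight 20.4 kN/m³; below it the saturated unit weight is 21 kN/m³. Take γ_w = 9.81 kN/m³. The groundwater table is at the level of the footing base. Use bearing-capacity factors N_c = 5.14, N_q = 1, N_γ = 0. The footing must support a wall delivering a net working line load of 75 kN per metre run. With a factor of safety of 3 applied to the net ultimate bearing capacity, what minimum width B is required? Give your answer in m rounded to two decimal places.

Overburden at base level: q = 20.4 × 2.32 = 47.328 kPa.
Cohesion term c·N_c = 36.9 × 5.14 = 189.67 kPa; surcharge term q·N_q = 47.328 × 1 = 47.328 kPa.
q_ult = 189.67 + 47.328 = 236.99 kPa.
For φ = 0 the ½γBN_γ term vanishes, so q_ult is independent of B. q_net = 236.99 − 47.328 = 189.67 kPa; q_all(net) = 189.67/3 = 63.222 kPa.
Required width B = w / q_all(net) = 75 / 63.222 = 1.186 m.

B = 1.19 m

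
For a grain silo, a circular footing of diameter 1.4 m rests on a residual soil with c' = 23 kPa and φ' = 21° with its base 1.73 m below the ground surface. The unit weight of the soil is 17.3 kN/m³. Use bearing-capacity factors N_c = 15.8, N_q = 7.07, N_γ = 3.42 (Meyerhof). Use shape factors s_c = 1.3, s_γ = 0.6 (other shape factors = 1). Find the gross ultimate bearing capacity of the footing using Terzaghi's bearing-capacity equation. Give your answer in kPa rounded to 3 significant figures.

Overburden at base level: q = 17.3 × 1.73 = 29.929 kPa.
Cohesion term c·N_c·s_c = 23 × 15.8 × 1.3 = 472.42 kPa; surcharge term q·N_q = 29.929 × 7.07 = 211.6 kPa; self-weight term 0.5·γ·B·N_γ·s_γ = 0.5 × 17.3 × 1.4 × 3.42 × 0.6 = 24.85 kPa.
q_ult = 472.42 + 211.6 + 24.85 = 708.87 kPa.

q_ult ≈ 709 kPa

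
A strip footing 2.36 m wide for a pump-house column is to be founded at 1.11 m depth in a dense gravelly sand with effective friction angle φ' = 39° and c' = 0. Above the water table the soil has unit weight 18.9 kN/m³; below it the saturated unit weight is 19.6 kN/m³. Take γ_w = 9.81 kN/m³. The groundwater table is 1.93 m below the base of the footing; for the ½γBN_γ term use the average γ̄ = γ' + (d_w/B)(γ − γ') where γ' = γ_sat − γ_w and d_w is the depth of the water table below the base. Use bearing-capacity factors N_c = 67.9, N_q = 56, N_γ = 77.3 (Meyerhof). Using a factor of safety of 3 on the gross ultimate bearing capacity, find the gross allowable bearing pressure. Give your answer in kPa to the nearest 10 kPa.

Overburden at base level: q = 18.9 × 1.11 = 20.979 kPa.
The water table is 1.93 m below the base (< B = 2.36 m), so the ½γBN_γ term uses γ̄ = γ' + (d_w/B)(γ − γ') = 9.79 + (1.93/2.36)(18.9 − 9.79) = 17.24 kN/m³.
Surcharge term q·N_q = 20.979 × 56 = 1174.8 kPa; self-weight term 0.5·γ·B·N_γ = 0.5 × 17.24 × 2.36 × 77.3 = 1572.5 kPa.
q_ult = 1174.8 + 1572.5 = 2747.4 kPa.
q_all = 2747.4 / 3 = 915.79 kPa.

q_all ≈ 920 kPa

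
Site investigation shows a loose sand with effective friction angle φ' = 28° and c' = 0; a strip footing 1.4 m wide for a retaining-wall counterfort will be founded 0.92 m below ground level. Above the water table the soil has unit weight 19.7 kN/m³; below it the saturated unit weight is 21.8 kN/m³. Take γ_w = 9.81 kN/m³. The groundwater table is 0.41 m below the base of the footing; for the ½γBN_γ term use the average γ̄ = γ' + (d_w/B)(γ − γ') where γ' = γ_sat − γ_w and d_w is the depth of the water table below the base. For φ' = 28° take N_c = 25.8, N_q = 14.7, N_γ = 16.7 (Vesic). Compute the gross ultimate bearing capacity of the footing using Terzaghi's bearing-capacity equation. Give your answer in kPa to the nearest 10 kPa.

q_ult ≈ 430 kPa

Effective surcharge at the founding depth q = γ·D_f = 19.7 × 0.92 = 18.124 kPa.
With d_w = 0.41 m < B, γ̄ = 11.99 + (0.41/1.4) × (19.7 − 11.99) = 14.248 kN/m³.
q_ult = q·N_q + 0.5·γ·B·N_γ
     = 18.124 × 14.7 + 0.5 × 14.248 × 1.4 × 16.7
     = 266.42 + 166.56 = 432.98 kPa.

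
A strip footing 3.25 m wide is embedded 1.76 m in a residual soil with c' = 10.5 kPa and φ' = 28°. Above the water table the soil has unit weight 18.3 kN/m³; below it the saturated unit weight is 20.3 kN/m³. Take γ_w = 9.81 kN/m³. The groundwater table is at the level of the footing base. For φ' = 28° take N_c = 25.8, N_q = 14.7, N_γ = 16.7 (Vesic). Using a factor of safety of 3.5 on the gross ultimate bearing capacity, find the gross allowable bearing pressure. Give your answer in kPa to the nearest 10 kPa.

q_all ≈ 290 kPa

Effective surcharge at the founding depth q = γ·D_f = 18.3 × 1.76 = 32.208 kPa.
The water table coincides with the base, so in the self-weight term γ → γ' = 10.49 kN/m³.
q_ult = c·N_c + q·N_q + 0.5·γ·B·N_γ
     = 10.5 × 25.8 + 32.208 × 14.7 + 0.5 × 10.49 × 3.25 × 16.7
     = 270.9 + 473.46 + 284.67 = 1029 kPa.
q_all = 1029 / 3.5 = 294.01 kPa.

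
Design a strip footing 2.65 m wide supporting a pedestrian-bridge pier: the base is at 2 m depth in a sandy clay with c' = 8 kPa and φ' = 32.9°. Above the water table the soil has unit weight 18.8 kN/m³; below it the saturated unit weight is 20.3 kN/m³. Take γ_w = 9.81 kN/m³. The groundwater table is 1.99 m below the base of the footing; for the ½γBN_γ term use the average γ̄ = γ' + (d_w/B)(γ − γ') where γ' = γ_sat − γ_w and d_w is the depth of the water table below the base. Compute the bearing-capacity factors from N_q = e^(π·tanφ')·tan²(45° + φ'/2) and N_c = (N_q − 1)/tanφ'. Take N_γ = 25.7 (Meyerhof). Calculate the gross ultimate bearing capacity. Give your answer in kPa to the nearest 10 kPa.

q_ult ≈ 1850 kPa

tan32.9° = 0.6469, so N_q = e^(π×0.6469)·tan²(61.45°) = 7.632 × 3.378 = 25.78.
N_c = (25.78 − 1)/tan32.9° = 38.31.
q = γ·D_f = 18.8 × 2 = 37.6 kPa.
γ' = 10.49 kN/m³; averaging over the depth B below the base, γ̄ = γ' + (d_w/B)(γ − γ') = 16.73 kN/m³.
c·N_c = 8 × 38.307 = 306.46 kPa
q·N_q = 37.6 × 25.782 = 969.41 kPa
0.5·γ·B·N_γ = 0.5 × 16.73 × 2.65 × 25.7 = 569.71 kPa
q_ult = 306.46 + 969.41 + 569.71 = 1845.6 kPa.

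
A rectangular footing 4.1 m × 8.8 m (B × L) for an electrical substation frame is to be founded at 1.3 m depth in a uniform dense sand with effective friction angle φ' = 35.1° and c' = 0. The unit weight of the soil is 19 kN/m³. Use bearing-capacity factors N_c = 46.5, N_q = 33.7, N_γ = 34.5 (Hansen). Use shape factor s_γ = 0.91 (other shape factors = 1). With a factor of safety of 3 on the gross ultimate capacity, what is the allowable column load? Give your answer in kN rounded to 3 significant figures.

P_all ≈ 24700 kN

q = γ·D_f = 19 × 1.3 = 24.7 kPa.
q·N_q = 24.7 × 33.7 = 832.39 kPa
0.5·γ·B·N_γ·s_γ = 0.5 × 19 × 4.1 × 34.5 × 0.91 = 1222.8 kPa
q_ult = 832.39 + 1222.8 = 2055.2 kPa.
Gross allowable pressure q_all = 2055.2 / 3 = 685.08 kPa.
Footing area = 36.08 m², so allowable column load = 685.08 × 36.08 = 24718 kN.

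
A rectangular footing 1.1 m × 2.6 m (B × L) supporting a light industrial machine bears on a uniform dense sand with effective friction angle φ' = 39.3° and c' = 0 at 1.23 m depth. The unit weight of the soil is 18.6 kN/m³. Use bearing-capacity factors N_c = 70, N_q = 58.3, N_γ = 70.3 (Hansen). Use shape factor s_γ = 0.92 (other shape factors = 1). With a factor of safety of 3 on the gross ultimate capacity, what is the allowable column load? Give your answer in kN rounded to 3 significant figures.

P_all ≈ 1900 kN

Effective surcharge at the founding depth q = γ·D_f = 18.6 × 1.23 = 22.878 kPa.
q_ult = q·N_q + 0.5·γ·B·N_γ·s_γ
     = 22.878 × 58.3 + 0.5 × 18.6 × 1.1 × 70.3 × 0.92
     = 1333.8 + 661.64 = 1995.4 kPa.
Gross allowable pressure q_all = 1995.4 / 3 = 665.14 kPa.
Footing area = 2.86 m², so allowable column load = 665.14 × 2.86 = 1902.3 kN.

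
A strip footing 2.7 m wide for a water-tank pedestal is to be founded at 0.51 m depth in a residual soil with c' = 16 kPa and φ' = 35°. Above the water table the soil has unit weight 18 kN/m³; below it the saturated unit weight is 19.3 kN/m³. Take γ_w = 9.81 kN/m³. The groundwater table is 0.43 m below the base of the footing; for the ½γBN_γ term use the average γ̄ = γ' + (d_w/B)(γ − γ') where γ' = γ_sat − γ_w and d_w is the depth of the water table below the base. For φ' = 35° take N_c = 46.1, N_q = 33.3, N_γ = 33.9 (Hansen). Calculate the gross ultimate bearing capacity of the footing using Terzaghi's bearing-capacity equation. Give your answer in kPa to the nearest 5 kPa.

q_ult ≈ 1540 kPa

Effective surcharge at the founding depth q = γ·D_f = 18 × 0.51 = 9.18 kPa.
With d_w = 0.43 m < B, γ̄ = 9.49 + (0.43/2.7) × (18 − 9.49) = 10.845 kN/m³.
q_ult = c·N_c + q·N_q + 0.5·γ·B·N_γ
     = 16 × 46.1 + 9.18 × 33.3 + 0.5 × 10.845 × 2.7 × 33.9
     = 737.6 + 305.69 + 496.33 = 1539.6 kPa.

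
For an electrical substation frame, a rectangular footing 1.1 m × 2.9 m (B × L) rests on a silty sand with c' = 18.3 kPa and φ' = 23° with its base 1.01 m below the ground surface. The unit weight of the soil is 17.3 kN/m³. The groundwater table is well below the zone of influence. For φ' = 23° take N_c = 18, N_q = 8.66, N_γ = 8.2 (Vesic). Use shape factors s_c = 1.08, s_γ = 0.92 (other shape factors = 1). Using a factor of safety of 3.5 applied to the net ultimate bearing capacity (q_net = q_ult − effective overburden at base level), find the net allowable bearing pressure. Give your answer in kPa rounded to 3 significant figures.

q_all(net) ≈ 160 kPa

Overburden at base level: q = 17.3 × 1.01 = 17.473 kPa.
Cohesion term c·N_c·s_c = 18.3 × 18 × 1.08 = 355.75 kPa; surcharge term q·N_q = 17.473 × 8.66 = 151.32 kPa; self-weight term 0.5·γ·B·N_γ·s_γ = 0.5 × 17.3 × 1.1 × 8.2 × 0.92 = 71.781 kPa.
q_ult = 355.75 + 151.32 + 71.781 = 578.85 kPa.
Net ultimate: q_net = 578.85 − 17.473 = 561.38 kPa.
q_all(net) = 561.38 / 3.5 = 160.39 kPa.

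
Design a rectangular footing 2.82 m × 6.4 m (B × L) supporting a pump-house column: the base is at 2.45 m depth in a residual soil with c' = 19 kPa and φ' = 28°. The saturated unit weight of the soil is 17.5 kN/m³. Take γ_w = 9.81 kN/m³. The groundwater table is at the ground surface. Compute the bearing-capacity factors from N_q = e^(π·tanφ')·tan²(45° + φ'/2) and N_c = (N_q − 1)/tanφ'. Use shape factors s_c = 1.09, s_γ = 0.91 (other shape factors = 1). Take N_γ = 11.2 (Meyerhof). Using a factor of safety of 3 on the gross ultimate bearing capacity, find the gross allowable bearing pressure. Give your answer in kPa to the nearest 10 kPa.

N_q = e^(π·tan28°)·tan²(59°) = 14.72; N_c = (N_q − 1)/tanφ' = 25.8.
γ' = 17.5 − 9.81 = 7.69 kN/m³ (submerged throughout). q = 7.69 × 2.45 = 18.84 kPa; the same γ' applies in the ½γBN_γ term.
c·N_c·s_c = 19 × 25.803 × 1.09 = 534.39 kPa
q·N_q = 18.84 × 14.72 = 277.33 kPa
0.5·γ·B·N_γ·s_γ = 0.5 × 7.69 × 2.82 × 11.2 × 0.91 = 110.51 kPa
q_ult = 534.39 + 277.33 + 110.51 = 922.23 kPa.
q_all = 922.23 / 3 = 307.41 kPa.

q_all ≈ 310 kPa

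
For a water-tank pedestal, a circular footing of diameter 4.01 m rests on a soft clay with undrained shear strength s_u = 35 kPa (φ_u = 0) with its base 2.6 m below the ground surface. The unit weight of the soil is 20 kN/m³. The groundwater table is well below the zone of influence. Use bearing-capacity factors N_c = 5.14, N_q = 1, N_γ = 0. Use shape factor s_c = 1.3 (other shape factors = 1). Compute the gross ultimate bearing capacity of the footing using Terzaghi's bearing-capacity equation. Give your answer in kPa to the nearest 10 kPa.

q_ult ≈ 290 kPa

q = γ·D_f = 20 × 2.6 = 52 kPa.
c·N_c·s_c = 35 × 5.14 × 1.3 = 233.87 kPa
q·N_q = 52 × 1 = 52 kPa
q_ult = 233.87 + 52 = 285.87 kPa.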